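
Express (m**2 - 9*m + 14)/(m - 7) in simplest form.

m - 2

Factor: m**2 - 9*m + 14 = (m - 7)*(m - 2)
Cancel the common factor (m - 7).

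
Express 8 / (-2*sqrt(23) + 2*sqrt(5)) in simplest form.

Multiply numerator and denominator by 2*sqrt(5) + 2*sqrt(23).
Denominator becomes -72; numerator becomes 16*sqrt(5) + 16*sqrt(23).

(-2*sqrt(23) - 2*sqrt(5))/9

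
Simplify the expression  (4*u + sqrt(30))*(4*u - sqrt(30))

(4*u)^2 - (sqrt(30))^2 = 16*u^2 - 30.

16*u^2 - 30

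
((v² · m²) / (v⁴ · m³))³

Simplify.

1/(m³*v⁶)

Inside the bracket: (v^-2) · (m^-1)
Raise to the power 3: (v^-6) · (m^-3)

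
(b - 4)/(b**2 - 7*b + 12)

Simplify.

1/(b - 3)

Factor: b**2 - 7*b + 12 = (b - 3)*(b - 4)
Cancel the common factor (b - 4).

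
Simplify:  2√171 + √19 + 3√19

10*√19

2√171 = 6*√19; √19 = √19; 3√19 = 3*√19
Combine: (6 + 1 + 3)·√19 = 10*√19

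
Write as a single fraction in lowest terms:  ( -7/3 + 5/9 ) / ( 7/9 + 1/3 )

Numerator: -7/3 + 5/9 = -16/9
Denominator: 7/9 + 1/3 = 10/9
Divide: (-16/9) · (9/10) = -8/5

-8/5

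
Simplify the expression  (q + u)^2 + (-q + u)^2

2*q^2 + 2*u^2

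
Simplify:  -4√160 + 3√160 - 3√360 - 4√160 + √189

-38*√10 + 3*√21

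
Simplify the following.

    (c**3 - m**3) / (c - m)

Factor as (a-b)(a**2+ab+b**2) with a=c, b=m.

c**2 + c*m + m**2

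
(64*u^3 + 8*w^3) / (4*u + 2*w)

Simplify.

Apply the sum-of-cubes factorisation and cancel (4*u + 2*w).

16*u^2 - 8*u*w + 4*w^2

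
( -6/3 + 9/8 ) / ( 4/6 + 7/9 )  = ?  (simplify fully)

-63/104

Numerator: -6/3 + 9/8 = -7/8
Denominator: 4/6 + 7/9 = 13/9
Divide: (-7/8) · (9/13) = -63/104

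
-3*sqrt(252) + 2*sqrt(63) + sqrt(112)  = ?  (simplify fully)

-8*sqrt(7)

3*sqrt(252) = 18*sqrt(7); 2*sqrt(63) = 6*sqrt(7); sqrt(112) = 4*sqrt(7)
Combine: (-18 + 6 + 4)·sqrt(7) = -8*sqrt(7)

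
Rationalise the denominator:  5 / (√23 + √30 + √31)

Group as (√23 + √31) + √30; multiply by (√23 + √31) - √30, then rationalise the remaining surd.

(-5*√21390 + 55*√31 + 60*√30 + 95*√23)/1138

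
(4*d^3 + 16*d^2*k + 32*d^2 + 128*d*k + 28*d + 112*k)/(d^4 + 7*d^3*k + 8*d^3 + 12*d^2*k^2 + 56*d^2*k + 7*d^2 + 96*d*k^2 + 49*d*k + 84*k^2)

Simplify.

Factor: 4*d^3 + 16*d^2*k + 32*d^2 + 128*d*k + 28*d + 112*k = 4*(d + 4*k)*(d + 7)*(d + 1);  d^4 + 7*d^3*k + 8*d^3 + 12*d^2*k^2 + 56*d^2*k + 7*d^2 + 96*d*k^2 + 49*d*k + 84*k^2 = (d + 3*k)*(d + 1)*(d + 7)*(d + 4*k)
Cancel the common factors (d + 1), (d + 7), (d + 4*k).

4/(d + 3*k)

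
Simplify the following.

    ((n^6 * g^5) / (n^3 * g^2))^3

g^9*n^9

Inside the bracket: n^3 * g^3
Raise to the power 3: n^9 * g^9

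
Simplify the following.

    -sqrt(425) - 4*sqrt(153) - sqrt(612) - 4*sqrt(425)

-43*sqrt(17)

sqrt(425) = 5*sqrt(17); 4*sqrt(153) = 12*sqrt(17); sqrt(612) = 6*sqrt(17); 4*sqrt(425) = 20*sqrt(17)
Combine: (-5 - 12 - 6 - 20)·sqrt(17) = -43*sqrt(17)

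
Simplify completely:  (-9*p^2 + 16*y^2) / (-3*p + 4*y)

3*p + 4*y

Difference of squares: factor out (-3*p + 4*y).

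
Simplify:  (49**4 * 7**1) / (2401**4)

49**4 = 7**8; 7**1 = 7**1; 2401**4 = 7**16
Combine exponents: 7**(-7)

7**(-7)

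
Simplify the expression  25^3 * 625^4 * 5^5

25^3 = 5^6; 625^4 = 5^16; 5^5 = 5^5
Combine exponents: 5^27

5^27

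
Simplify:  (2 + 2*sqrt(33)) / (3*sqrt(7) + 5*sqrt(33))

Multiply numerator and denominator by -3*sqrt(7) + 5*sqrt(33).
Denominator becomes 762; numerator becomes -6*sqrt(231) - 6*sqrt(7) + 10*sqrt(33) + 330.

(-3*sqrt(231) - 3*sqrt(7) + 5*sqrt(33) + 165)/381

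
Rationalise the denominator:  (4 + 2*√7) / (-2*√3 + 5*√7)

Multiply numerator and denominator by 2*√3 + 5*√7.
Denominator becomes 163; numerator becomes 8*√3 + 4*√21 + 20*√7 + 70.

(8*√3 + 4*√21 + 20*√7 + 70)/163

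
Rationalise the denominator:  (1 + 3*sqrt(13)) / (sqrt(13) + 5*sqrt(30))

(-39 - sqrt(13) + 5*sqrt(30) + 15*sqrt(390))/737

Multiply numerator and denominator by -5*sqrt(30) + sqrt(13).
Denominator becomes -737; numerator becomes -15*sqrt(390) - 5*sqrt(30) + sqrt(13) + 39.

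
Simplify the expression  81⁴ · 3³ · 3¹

3^20

81⁴ = 3^16; 3³ = 3^3; 3¹ = 3^1
Combine exponents: 3^20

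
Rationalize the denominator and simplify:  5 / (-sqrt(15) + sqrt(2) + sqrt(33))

(-115*sqrt(2) - 15*sqrt(110) + 50*sqrt(15) + 40*sqrt(33))/68

Group as (sqrt(2) + sqrt(33)) - sqrt(15); multiply by (sqrt(2) + sqrt(33)) + sqrt(15), then rationalise the remaining surd.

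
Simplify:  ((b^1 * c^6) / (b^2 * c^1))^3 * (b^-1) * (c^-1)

Inside the bracket: (b^-1) * c^5
Raise to the power 3: (b^-3) * c^15
Multiply by (b^-1) * (c^-1): add exponents.

c^14/b^4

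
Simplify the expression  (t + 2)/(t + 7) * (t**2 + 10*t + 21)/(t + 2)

Factor: t**2 + 10*t + 21 = (t + 3)*(t + 7)
Cancel the common factors (t + 7), (t + 2).

t + 3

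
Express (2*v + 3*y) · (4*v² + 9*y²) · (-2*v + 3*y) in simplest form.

Pair the conjugate factors: ((3*y)+(2*v))((3*y)-(2*v)) = -4*v² + 9*y², then repeat with the next factor.

-16*v⁴ + 81*y⁴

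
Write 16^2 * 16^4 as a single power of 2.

2^24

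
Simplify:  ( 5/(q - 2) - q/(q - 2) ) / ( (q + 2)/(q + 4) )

(-q**2 + q + 20)/(q**2 - 4)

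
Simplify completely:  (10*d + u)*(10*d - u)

100*d**2 - u**2

Difference of squares with P = 10*d, Q = u.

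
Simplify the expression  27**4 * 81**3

27**4 = 3**12; 81**3 = 3**12
Combine exponents: 3**24

3**24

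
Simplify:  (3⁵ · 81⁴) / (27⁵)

3^6

3⁵ = 3^5; 81⁴ = 3^16; 27⁵ = 3^15
Combine exponents: 3^6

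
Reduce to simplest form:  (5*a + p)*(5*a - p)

25*a^2 - p^2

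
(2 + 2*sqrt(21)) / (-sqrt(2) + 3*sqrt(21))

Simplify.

(2*sqrt(2) + 2*sqrt(42) + 6*sqrt(21) + 126)/187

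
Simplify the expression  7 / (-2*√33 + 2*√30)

Multiply numerator and denominator by 2*√30 + 2*√33.
Denominator becomes -12; numerator becomes 14*√30 + 14*√33.

(-7*√33 - 7*√30)/6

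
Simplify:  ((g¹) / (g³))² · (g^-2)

Inside the bracket: (g^-2)
Raise to the power 2: (g^-4)
Multiply by (g^-2): add exponents.

g^(-6)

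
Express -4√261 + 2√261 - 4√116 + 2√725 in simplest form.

4√261 = 12*√29; 2√261 = 6*√29; 4√116 = 8*√29; 2√725 = 10*√29
Combine: (-12 + 6 - 8 + 10)·√29 = -4*√29

-4*√29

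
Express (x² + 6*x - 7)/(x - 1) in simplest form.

x + 7

Factor: x² + 6*x - 7 = (x - 1)·(x + 7)
Cancel the common factor (x - 1).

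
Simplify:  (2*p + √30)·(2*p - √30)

(2*p)^2 - (√30)^2 = 4*p² - 30.

4*p² - 30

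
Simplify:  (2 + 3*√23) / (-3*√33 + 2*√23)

(-9*√759 - 138 - 6*√33 - 4*√23)/205

Multiply numerator and denominator by 2*√23 + 3*√33.
Denominator becomes -205; numerator becomes 4*√23 + 6*√33 + 138 + 9*√759.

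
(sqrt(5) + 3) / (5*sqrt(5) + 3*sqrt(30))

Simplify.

(-15*sqrt(5) - 25 + 15*sqrt(6) + 9*sqrt(30))/145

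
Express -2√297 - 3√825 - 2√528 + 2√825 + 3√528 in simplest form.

-7*√33

2√297 = 6*√33; 3√825 = 15*√33; 2√528 = 8*√33; 2√825 = 10*√33; 3√528 = 12*√33
Combine: (-6 - 15 - 8 + 10 + 12)·√33 = -7*√33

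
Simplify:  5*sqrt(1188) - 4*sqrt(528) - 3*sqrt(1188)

5*sqrt(1188) = 30*sqrt(33); 4*sqrt(528) = 16*sqrt(33); 3*sqrt(1188) = 18*sqrt(33)
Combine: (30 - 16 - 18)·sqrt(33) = -4*sqrt(33)

-4*sqrt(33)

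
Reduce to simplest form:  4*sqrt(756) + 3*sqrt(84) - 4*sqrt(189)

4*sqrt(756) = 24*sqrt(21); 3*sqrt(84) = 6*sqrt(21); 4*sqrt(189) = 12*sqrt(21)
Combine: (24 + 6 - 12)·sqrt(21) = 18*sqrt(21)

18*sqrt(21)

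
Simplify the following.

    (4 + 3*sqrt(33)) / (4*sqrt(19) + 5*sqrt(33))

Multiply numerator and denominator by -4*sqrt(19) + 5*sqrt(33).
Denominator becomes 521; numerator becomes -12*sqrt(627) - 16*sqrt(19) + 20*sqrt(33) + 495.

(-12*sqrt(627) - 16*sqrt(19) + 20*sqrt(33) + 495)/521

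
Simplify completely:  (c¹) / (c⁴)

Quotient: (c^-3)

c^(-3)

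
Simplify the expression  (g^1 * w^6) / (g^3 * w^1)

Quotient: (g^-2) * w^5

w^5/g^2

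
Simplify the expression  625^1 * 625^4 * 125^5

5^35

625^1 = 5^4; 625^4 = 5^16; 125^5 = 5^15
Combine exponents: 5^35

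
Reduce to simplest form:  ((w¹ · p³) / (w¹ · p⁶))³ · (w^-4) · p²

Inside the bracket: (p^-3)
Raise to the power 3: (p^-9)
Multiply by (w^-4) · p²: add exponents.

1/(p⁷*w⁴)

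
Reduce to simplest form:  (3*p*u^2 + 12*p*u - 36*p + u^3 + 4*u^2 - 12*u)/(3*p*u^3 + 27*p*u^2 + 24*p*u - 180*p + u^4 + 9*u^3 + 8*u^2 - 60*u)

Factor: 3*p*u^2 + 12*p*u - 36*p + u^3 + 4*u^2 - 12*u = (u - 2)*(u + 6)*(3*p + u);  3*p*u^3 + 27*p*u^2 + 24*p*u - 180*p + u^4 + 9*u^3 + 8*u^2 - 60*u = (3*p + u)*(u + 6)*(u - 2)*(u + 5)
Cancel the common factors (3*p + u), (u - 2), (u + 6).

1/(u + 5)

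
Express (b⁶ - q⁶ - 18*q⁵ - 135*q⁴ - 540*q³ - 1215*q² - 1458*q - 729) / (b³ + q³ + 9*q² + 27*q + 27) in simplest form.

b³ - q³ - 9*q² - 27*q - 27

Difference of sixth powers: factor out (b³ + (q + 3)³).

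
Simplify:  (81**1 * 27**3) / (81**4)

3**(-3)

81**1 = 3**4; 27**3 = 3**9; 81**4 = 3**16
Combine exponents: 3**(-3)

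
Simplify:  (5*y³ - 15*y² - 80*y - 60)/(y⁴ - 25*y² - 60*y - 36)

5/(y + 3)

Factor: 5*y³ - 15*y² - 80*y - 60 = 5·(y - 6)·(y + 1)·(y + 2);  y⁴ - 25*y² - 60*y - 36 = (y + 1)·(y - 6)·(y + 2)·(y + 3)
Cancel the common factors (y - 6), (y + 1), (y + 2).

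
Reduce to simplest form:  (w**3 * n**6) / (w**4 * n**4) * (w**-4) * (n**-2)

w**(-5)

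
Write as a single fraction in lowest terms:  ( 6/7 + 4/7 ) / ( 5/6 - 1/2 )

Numerator: 6/7 + 4/7 = 10/7
Denominator: 5/6 - 1/2 = 1/3
Divide: (10/7) · (3) = 30/7

30/7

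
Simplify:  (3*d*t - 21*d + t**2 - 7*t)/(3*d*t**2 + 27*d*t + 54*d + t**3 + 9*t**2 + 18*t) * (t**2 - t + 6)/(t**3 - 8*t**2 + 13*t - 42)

Factor: 3*d*t - 21*d + t**2 - 7*t = (t - 7)*(3*d + t);  3*d*t**2 + 27*d*t + 54*d + t**3 + 9*t**2 + 18*t = (t + 6)*(t + 3)*(3*d + t);  t**3 - 8*t**2 + 13*t - 42 = (t - 7)*(t**2 - t + 6)
Cancel the common factors (t**2 - t + 6), (3*d + t), (t - 7).

1/(t**2 + 9*t + 18)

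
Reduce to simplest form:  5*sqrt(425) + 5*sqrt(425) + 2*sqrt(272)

58*sqrt(17)

5*sqrt(425) = 25*sqrt(17); 5*sqrt(425) = 25*sqrt(17); 2*sqrt(272) = 8*sqrt(17)
Combine: (25 + 25 + 8)·sqrt(17) = 58*sqrt(17)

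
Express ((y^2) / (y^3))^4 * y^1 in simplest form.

y^(-3)

Inside the bracket: (y^-1)
Raise to the power 4: (y^-4)
Multiply by y^1: add exponents.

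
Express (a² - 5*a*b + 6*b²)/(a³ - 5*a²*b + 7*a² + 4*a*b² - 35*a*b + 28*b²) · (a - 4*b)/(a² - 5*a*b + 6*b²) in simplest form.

1/(a² - a*b + 7*a - 7*b)

Factor: a² - 5*a*b + 6*b² = (a - 3*b)·(a - 2*b);  a³ - 5*a²*b + 7*a² + 4*a*b² - 35*a*b + 28*b² = (a + 7)·(a - 4*b)·(a - b);  a² - 5*a*b + 6*b² = (a - 2*b)·(a - 3*b)
Cancel the common factors (a - 2*b), (a - 3*b), (a - 4*b).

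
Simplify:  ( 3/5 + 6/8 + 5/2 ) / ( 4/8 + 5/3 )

Numerator: 3/5 + 6/8 + 5/2 = 77/20
Denominator: 4/8 + 5/3 = 13/6
Divide: (77/20) · (6/13) = 231/130

231/130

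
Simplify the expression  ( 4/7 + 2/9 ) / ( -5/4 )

Numerator: 4/7 + 2/9 = 50/63
Denominator: -5/4 = -5/4
Divide: (50/63) · (-4/5) = -40/63

-40/63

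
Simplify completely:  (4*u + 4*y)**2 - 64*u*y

16*(u - y)**2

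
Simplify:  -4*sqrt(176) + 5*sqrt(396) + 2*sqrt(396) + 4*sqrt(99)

4*sqrt(176) = 16*sqrt(11); 5*sqrt(396) = 30*sqrt(11); 2*sqrt(396) = 12*sqrt(11); 4*sqrt(99) = 12*sqrt(11)
Combine: (-16 + 30 + 12 + 12)·sqrt(11) = 38*sqrt(11)

38*sqrt(11)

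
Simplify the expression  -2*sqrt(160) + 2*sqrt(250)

2*sqrt(10)

2*sqrt(160) = 8*sqrt(10); 2*sqrt(250) = 10*sqrt(10)
Combine: (-8 + 10)·sqrt(10) = 2*sqrt(10)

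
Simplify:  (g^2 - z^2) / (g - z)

Factor g^2 - z^2 and cancel (g - z).

g + z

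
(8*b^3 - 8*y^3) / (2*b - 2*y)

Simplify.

4*b^2 + 4*b*y + 4*y^2

Apply the difference-of-cubes factorisation and cancel (2*b - 2*y).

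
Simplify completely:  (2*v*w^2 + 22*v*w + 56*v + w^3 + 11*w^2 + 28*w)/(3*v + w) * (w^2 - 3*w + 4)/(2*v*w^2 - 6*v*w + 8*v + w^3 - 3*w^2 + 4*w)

(w^2 + 11*w + 28)/(3*v + w)

Factor: 2*v*w^2 + 22*v*w + 56*v + w^3 + 11*w^2 + 28*w = (2*v + w)*(w + 7)*(w + 4);  2*v*w^2 - 6*v*w + 8*v + w^3 - 3*w^2 + 4*w = (w^2 - 3*w + 4)*(2*v + w)
Cancel the common factors (w^2 - 3*w + 4), (2*v + w).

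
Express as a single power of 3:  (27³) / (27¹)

27³ = 3^9; 27¹ = 3^3
Combine exponents: 3^6

3^6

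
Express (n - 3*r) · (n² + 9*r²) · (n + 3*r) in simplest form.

n⁴ - 81*r⁴

Telescope via difference of squares: (n+(3*r))(n-(3*r)) = n² - 9*r², then repeat with the next factor.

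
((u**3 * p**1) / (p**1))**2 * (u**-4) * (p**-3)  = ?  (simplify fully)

Inside the bracket: u**3
Raise to the power 2: u**6
Multiply by (u**-4) * (p**-3): add exponents.

u**2/p**3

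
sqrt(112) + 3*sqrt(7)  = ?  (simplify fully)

sqrt(112) = 4*sqrt(7); 3*sqrt(7) = 3*sqrt(7)
Combine: (4 + 3)·sqrt(7) = 7*sqrt(7)

7*sqrt(7)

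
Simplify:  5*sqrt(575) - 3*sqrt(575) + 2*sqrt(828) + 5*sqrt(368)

5*sqrt(575) = 25*sqrt(23); 3*sqrt(575) = 15*sqrt(23); 2*sqrt(828) = 12*sqrt(23); 5*sqrt(368) = 20*sqrt(23)
Combine: (25 - 15 + 12 + 20)·sqrt(23) = 42*sqrt(23)

42*sqrt(23)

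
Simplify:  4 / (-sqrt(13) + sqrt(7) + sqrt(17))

Group as (sqrt(7) + sqrt(17)) - sqrt(13); multiply by (sqrt(7) + sqrt(17)) + sqrt(13), then rationalise the remaining surd.

(-44*sqrt(13) + 12*sqrt(17) + 92*sqrt(7) + 8*sqrt(1547))/355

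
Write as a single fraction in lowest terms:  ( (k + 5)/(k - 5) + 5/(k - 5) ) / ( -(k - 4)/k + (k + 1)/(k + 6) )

(-k^3 - 16*k^2 - 60*k)/(k^2 - 29*k + 120)

Numerator: (k + 5)/(k - 5) + 5/(k - 5) = (k + 10)/(k - 5)
Denominator: -(k - 4)/k + (k + 1)/(k + 6) = (-k + 24)/(k^2 + 6*k)
Divide: ((k + 10)/(k - 5)) · ((k^2 + 6*k)/(-k + 24)) = (-k^3 - 16*k^2 - 60*k)/(k^2 - 29*k + 120)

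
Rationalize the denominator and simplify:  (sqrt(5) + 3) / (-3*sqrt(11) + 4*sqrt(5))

Multiply numerator and denominator by 4*sqrt(5) + 3*sqrt(11).
Denominator becomes -19; numerator becomes 20 + 3*sqrt(55) + 12*sqrt(5) + 9*sqrt(11).

(-9*sqrt(11) - 12*sqrt(5) - 3*sqrt(55) - 20)/19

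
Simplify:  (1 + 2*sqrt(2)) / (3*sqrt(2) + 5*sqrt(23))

Multiply numerator and denominator by -5*sqrt(23) + 3*sqrt(2).
Denominator becomes -557; numerator becomes -10*sqrt(46) - 5*sqrt(23) + 3*sqrt(2) + 12.

(-12 - 3*sqrt(2) + 5*sqrt(23) + 10*sqrt(46))/557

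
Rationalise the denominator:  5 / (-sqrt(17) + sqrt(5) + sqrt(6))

(15*sqrt(17) + 40*sqrt(6) + 45*sqrt(5) + 5*sqrt(510))/42

Group as (sqrt(5) + sqrt(6)) - sqrt(17); multiply by (sqrt(5) + sqrt(6)) + sqrt(17), then rationalise the remaining surd.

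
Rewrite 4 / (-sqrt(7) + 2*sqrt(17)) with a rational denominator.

(4*sqrt(7) + 8*sqrt(17))/61

Multiply numerator and denominator by sqrt(7) + 2*sqrt(17).
Denominator becomes 61; numerator becomes 4*sqrt(7) + 8*sqrt(17).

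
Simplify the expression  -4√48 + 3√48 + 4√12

4√48 = 16*√3; 3√48 = 12*√3; 4√12 = 8*√3
Combine: (-16 + 12 + 8)·√3 = 4*√3

4*√3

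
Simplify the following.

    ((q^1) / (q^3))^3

Inside the bracket: (q^-2)
Raise to the power 3: (q^-6)

q^(-6)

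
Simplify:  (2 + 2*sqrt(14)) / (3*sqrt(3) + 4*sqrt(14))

(-6*sqrt(42) - 6*sqrt(3) + 8*sqrt(14) + 112)/197

Multiply numerator and denominator by -3*sqrt(3) + 4*sqrt(14).
Denominator becomes 197; numerator becomes -6*sqrt(42) - 6*sqrt(3) + 8*sqrt(14) + 112.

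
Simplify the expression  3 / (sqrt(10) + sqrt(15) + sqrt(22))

Group as (sqrt(15) + sqrt(22)) + sqrt(10); multiply by (sqrt(15) + sqrt(22)) - sqrt(10), then rationalise the remaining surd.

(-20*sqrt(33) + 3*sqrt(22) + 17*sqrt(15) + 27*sqrt(10))/197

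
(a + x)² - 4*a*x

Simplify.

Expanding gives a² - 2*a*x + x², a perfect square.

(a - x)²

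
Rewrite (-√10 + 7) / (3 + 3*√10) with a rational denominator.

Multiply numerator and denominator by -3*√10 + 3.
Denominator becomes -81; numerator becomes -24*√10 + 51.

(-17 + 8*√10)/27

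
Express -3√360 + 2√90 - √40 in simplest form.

-14*√10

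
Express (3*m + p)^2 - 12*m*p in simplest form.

(3*m - p)^2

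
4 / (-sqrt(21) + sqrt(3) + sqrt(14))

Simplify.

Group as (sqrt(3) + sqrt(14)) - sqrt(21); multiply by (sqrt(3) + sqrt(14)) + sqrt(21), then rationalise the remaining surd.

(2*sqrt(21) + 5*sqrt(14) + 16*sqrt(3) + 21*sqrt(2))/19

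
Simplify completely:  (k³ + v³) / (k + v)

k² - k*v + v²

Factor as (a+b)(a^2-ab+b^2) with a=k, b=v.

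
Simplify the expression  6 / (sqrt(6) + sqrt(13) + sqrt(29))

(-3*sqrt(2262) - 15*sqrt(29) + 33*sqrt(13) + 54*sqrt(6))/53

Group as (sqrt(6) + sqrt(13)) + sqrt(29); multiply by (sqrt(6) + sqrt(13)) - sqrt(29), then rationalise the remaining surd.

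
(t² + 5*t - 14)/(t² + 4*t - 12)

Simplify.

Factor: t² + 5*t - 14 = (t + 7)·(t - 2);  t² + 4*t - 12 = (t - 2)·(t + 6)
Cancel the common factor (t - 2).

(t + 7)/(t + 6)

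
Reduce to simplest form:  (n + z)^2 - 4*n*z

(n - z)^2

After expansion: n^2 - 2*n*z + z^2 — a perfect-square trinomial.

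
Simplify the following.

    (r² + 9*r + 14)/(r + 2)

Factor: r² + 9*r + 14 = (r + 7)·(r + 2)
Cancel the common factor (r + 2).

r + 7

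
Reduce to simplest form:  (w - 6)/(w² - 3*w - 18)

Factor: w² - 3*w - 18 = (w - 6)·(w + 3)
Cancel the common factor (w - 6).

1/(w + 3)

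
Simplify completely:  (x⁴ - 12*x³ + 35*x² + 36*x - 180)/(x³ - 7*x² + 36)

Factor: x⁴ - 12*x³ + 35*x² + 36*x - 180 = (x - 6)·(x + 2)·(x - 3)·(x - 5);  x³ - 7*x² + 36 = (x - 3)·(x + 2)·(x - 6)
Cancel the common factors (x + 2), (x - 6), (x - 3).

x - 5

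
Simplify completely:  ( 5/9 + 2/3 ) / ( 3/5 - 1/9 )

Numerator: 5/9 + 2/3 = 11/9
Denominator: 3/5 - 1/9 = 22/45
Divide: (11/9) · (45/22) = 5/2

5/2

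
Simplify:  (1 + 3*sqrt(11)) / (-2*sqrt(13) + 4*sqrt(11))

Multiply numerator and denominator by 2*sqrt(13) + 4*sqrt(11).
Denominator becomes 124; numerator becomes 2*sqrt(13) + 4*sqrt(11) + 6*sqrt(143) + 132.

(sqrt(13) + 2*sqrt(11) + 3*sqrt(143) + 66)/62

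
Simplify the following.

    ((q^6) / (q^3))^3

q^9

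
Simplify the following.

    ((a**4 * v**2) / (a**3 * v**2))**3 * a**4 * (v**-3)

a**7/v**3

Inside the bracket: a**1
Raise to the power 3: a**3
Multiply by a**4 * (v**-3): add exponents.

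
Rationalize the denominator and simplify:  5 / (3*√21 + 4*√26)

Multiply numerator and denominator by -4*√26 + 3*√21.
Denominator becomes -227; numerator becomes -20*√26 + 15*√21.

(-15*√21 + 20*√26)/227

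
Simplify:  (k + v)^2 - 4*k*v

(k - v)^2

Expand the square and combine the 4*k*v term.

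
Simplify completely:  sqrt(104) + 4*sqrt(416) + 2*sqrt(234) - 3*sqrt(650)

9*sqrt(26)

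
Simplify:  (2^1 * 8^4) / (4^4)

2^5

2^1 = 2^1; 8^4 = 2^12; 4^4 = 2^8
Combine exponents: 2^5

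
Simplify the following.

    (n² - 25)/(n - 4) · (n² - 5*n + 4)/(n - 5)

Factor: n² - 25 = (n - 5)·(n + 5);  n² - 5*n + 4 = (n - 4)·(n - 1)
Cancel the common factors (n - 5), (n - 4).

n² + 4*n - 5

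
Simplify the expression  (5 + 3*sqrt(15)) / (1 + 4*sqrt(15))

(17*sqrt(15) + 175)/239

Multiply numerator and denominator by -4*sqrt(15) + 1.
Denominator becomes -239; numerator becomes -175 - 17*sqrt(15).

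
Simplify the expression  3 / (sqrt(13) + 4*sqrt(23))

(-3*sqrt(13) + 12*sqrt(23))/355

Multiply numerator and denominator by -4*sqrt(23) + sqrt(13).
Denominator becomes -355; numerator becomes -12*sqrt(23) + 3*sqrt(13).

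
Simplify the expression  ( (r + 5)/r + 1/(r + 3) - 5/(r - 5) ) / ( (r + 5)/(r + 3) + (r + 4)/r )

(r^3 - r^2 - 45*r - 75)/(2*r^3 + 2*r^2 - 48*r - 60)

Numerator: (r + 5)/r + 1/(r + 3) - 5/(r - 5) = (r^3 - r^2 - 45*r - 75)/(r^3 - 2*r^2 - 15*r)
Denominator: (r + 5)/(r + 3) + (r + 4)/r = (2*r^2 + 12*r + 12)/(r^2 + 3*r)
Divide: ((r^3 - r^2 - 45*r - 75)/(r^3 - 2*r^2 - 15*r)) · ((r^2 + 3*r)/(2*r^2 + 12*r + 12)) = (r^3 - r^2 - 45*r - 75)/(2*r^3 + 2*r^2 - 48*r - 60)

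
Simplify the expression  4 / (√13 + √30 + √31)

(-√12090 + 6*√31 + 7*√30 + 24*√13)/177

Group as (√13 + √31) + √30; multiply by (√13 + √31) - √30, then rationalise the remaining surd.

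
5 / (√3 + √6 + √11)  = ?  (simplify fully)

(-15*√22 - 5*√11 + 20*√6 + 35*√3)/34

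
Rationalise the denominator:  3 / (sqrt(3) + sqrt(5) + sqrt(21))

Group as (sqrt(5) + sqrt(21)) + sqrt(3); multiply by (sqrt(5) + sqrt(21)) - sqrt(3), then rationalise the remaining surd.

(-57*sqrt(5) - 69*sqrt(3) + 18*sqrt(35) + 39*sqrt(21))/109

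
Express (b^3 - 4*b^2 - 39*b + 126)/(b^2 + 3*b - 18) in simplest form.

b - 7

Factor: b^3 - 4*b^2 - 39*b + 126 = (b - 3)*(b - 7)*(b + 6);  b^2 + 3*b - 18 = (b - 3)*(b + 6)
Cancel the common factors (b - 3), (b + 6).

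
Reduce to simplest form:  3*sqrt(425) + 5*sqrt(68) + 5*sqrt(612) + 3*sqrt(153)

64*sqrt(17)

3*sqrt(425) = 15*sqrt(17); 5*sqrt(68) = 10*sqrt(17); 5*sqrt(612) = 30*sqrt(17); 3*sqrt(153) = 9*sqrt(17)
Combine: (15 + 10 + 30 + 9)·sqrt(17) = 64*sqrt(17)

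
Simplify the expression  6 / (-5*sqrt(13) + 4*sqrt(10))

Multiply numerator and denominator by 4*sqrt(10) + 5*sqrt(13).
Denominator becomes -165; numerator becomes 24*sqrt(10) + 30*sqrt(13).

(-10*sqrt(13) - 8*sqrt(10))/55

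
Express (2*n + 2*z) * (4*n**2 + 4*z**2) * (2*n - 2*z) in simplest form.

16*n**4 - 16*z**4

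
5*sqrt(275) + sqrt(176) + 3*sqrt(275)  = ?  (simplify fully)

5*sqrt(275) = 25*sqrt(11); sqrt(176) = 4*sqrt(11); 3*sqrt(275) = 15*sqrt(11)
Combine: (25 + 4 + 15)·sqrt(11) = 44*sqrt(11)

44*sqrt(11)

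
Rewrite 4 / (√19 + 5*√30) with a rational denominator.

(-4*√19 + 20*√30)/731

Multiply numerator and denominator by -√19 + 5*√30.
Denominator becomes 731; numerator becomes -4*√19 + 20*√30.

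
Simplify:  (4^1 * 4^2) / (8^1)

4^1 = 2^2; 4^2 = 2^4; 8^1 = 2^3
Combine exponents: 2^3

2^3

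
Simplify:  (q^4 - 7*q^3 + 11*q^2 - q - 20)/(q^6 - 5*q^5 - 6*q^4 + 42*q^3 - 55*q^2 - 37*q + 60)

1/(q^2 + 2*q - 3)

Factor: q^4 - 7*q^3 + 11*q^2 - q - 20 = (q + 1)*(q - 5)*(q^2 - 3*q + 4);  q^6 - 5*q^5 - 6*q^4 + 42*q^3 - 55*q^2 - 37*q + 60 = (q + 3)*(q + 1)*(q - 5)*(q - 1)*(q^2 - 3*q + 4)
Cancel the common factors (q^2 - 3*q + 4), (q - 5), (q + 1).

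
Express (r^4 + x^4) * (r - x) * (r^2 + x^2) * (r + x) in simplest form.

r^8 - x^8

(r+x)(r-x) = r^2 - x^2; continue pairing.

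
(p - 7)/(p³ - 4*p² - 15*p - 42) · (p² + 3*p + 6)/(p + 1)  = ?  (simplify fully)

Factor: p³ - 4*p² - 15*p - 42 = (p - 7)·(p² + 3*p + 6)
Cancel the common factors (p² + 3*p + 6), (p - 7).

1/(p + 1)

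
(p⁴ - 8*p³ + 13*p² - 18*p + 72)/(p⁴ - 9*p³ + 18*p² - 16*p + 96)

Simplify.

(p - 3)/(p - 4)

Factor: p⁴ - 8*p³ + 13*p² - 18*p + 72 = (p - 6)·(p - 3)·(p² + p + 4);  p⁴ - 9*p³ + 18*p² - 16*p + 96 = (p - 4)·(p² + p + 4)·(p - 6)
Cancel the common factors (p² + p + 4), (p - 6).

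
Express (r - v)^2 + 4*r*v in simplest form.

(r + v)^2

Expand the square and combine the 4*r*v term.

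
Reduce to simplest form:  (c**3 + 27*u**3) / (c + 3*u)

c**2 - 3*c*u + 9*u**2

c**3 + (3*u)**3 = (c + 3*u)(c**2 - 3*c*u + 9*u**2).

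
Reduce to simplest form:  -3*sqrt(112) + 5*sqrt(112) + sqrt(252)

3*sqrt(112) = 12*sqrt(7); 5*sqrt(112) = 20*sqrt(7); sqrt(252) = 6*sqrt(7)
Combine: (-12 + 20 + 6)·sqrt(7) = 14*sqrt(7)

14*sqrt(7)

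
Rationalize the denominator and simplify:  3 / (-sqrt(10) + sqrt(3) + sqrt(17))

Group as (sqrt(3) + sqrt(17)) - sqrt(10); multiply by (sqrt(3) + sqrt(17)) + sqrt(10), then rationalise the remaining surd.

(-15*sqrt(10) - 6*sqrt(17) + 36*sqrt(3) + 3*sqrt(510))/52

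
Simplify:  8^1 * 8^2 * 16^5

2^29

8^1 = 2^3; 8^2 = 2^6; 16^5 = 2^20
Combine exponents: 2^29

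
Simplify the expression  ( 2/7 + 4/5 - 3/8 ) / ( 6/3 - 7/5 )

Numerator: 2/7 + 4/5 - 3/8 = 199/280
Denominator: 6/3 - 7/5 = 3/5
Divide: (199/280) · (5/3) = 199/168

199/168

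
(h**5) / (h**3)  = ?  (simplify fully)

h**2

Quotient: h**2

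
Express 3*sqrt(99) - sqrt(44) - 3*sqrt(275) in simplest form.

3*sqrt(99) = 9*sqrt(11); sqrt(44) = 2*sqrt(11); 3*sqrt(275) = 15*sqrt(11)
Combine: (9 - 2 - 15)·sqrt(11) = -8*sqrt(11)

-8*sqrt(11)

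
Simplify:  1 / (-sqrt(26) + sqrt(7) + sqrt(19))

(7*sqrt(19) + 19*sqrt(7) + sqrt(3458))/266

Group as (sqrt(7) + sqrt(19)) - sqrt(26); multiply by (sqrt(7) + sqrt(19)) + sqrt(26), then rationalise the remaining surd.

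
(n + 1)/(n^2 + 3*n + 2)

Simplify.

Factor: n^2 + 3*n + 2 = (n + 2)*(n + 1)
Cancel the common factor (n + 1).

1/(n + 2)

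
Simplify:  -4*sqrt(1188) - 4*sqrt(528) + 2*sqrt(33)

-38*sqrt(33)

4*sqrt(1188) = 24*sqrt(33); 4*sqrt(528) = 16*sqrt(33); 2*sqrt(33) = 2*sqrt(33)
Combine: (-24 - 16 + 2)·sqrt(33) = -38*sqrt(33)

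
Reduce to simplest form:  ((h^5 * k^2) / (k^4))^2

Inside the bracket: h^5 * (k^-2)
Raise to the power 2: h^10 * (k^-4)

h^10/k^4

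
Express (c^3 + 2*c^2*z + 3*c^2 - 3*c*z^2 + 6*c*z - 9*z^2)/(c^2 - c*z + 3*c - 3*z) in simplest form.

Factor: c^3 + 2*c^2*z + 3*c^2 - 3*c*z^2 + 6*c*z - 9*z^2 = (c + 3*z)*(c - z)*(c + 3);  c^2 - c*z + 3*c - 3*z = (c - z)*(c + 3)
Cancel the common factors (c + 3), (c - z).

c + 3*z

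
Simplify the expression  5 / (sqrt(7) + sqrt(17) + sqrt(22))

(-5*sqrt(2618) + 5*sqrt(22) + 30*sqrt(17) + 80*sqrt(7))/236

Group as (sqrt(17) + sqrt(22)) + sqrt(7); multiply by (sqrt(17) + sqrt(22)) - sqrt(7), then rationalise the remaining surd.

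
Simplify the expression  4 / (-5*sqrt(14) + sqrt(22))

(-5*sqrt(14) - sqrt(22))/82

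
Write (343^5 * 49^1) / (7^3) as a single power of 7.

7^14

343^5 = 7^15; 49^1 = 7^2; 7^3 = 7^3
Combine exponents: 7^14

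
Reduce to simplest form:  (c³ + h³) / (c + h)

c² - c*h + h²

Factor as (a+b)(a^2-ab+b^2) with a=c, b=h.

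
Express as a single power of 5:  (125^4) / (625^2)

5^4

125^4 = 5^12; 625^2 = 5^8
Combine exponents: 5^4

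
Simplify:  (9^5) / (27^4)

3^(-2)

9^5 = 3^10; 27^4 = 3^12
Combine exponents: 3^(-2)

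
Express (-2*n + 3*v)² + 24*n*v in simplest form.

(2*n + 3*v)²

Expanding gives 4*n² + 12*n*v + 9*v², a perfect square.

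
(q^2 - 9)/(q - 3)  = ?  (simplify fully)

q + 3

Factor: q^2 - 9 = (q + 3)*(q - 3)
Cancel the common factor (q - 3).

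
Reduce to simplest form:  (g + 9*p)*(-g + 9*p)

-g^2 + 81*p^2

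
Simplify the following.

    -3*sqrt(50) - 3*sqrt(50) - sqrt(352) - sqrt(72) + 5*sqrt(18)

3*sqrt(50) = 15*sqrt(2); 3*sqrt(50) = 15*sqrt(2); sqrt(352) = 4*sqrt(22); sqrt(72) = 6*sqrt(2); 5*sqrt(18) = 15*sqrt(2)

-21*sqrt(2) - 4*sqrt(22)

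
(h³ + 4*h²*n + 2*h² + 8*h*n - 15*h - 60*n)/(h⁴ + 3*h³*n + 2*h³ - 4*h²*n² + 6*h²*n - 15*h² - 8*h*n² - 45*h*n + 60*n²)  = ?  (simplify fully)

Factor: h³ + 4*h²*n + 2*h² + 8*h*n - 15*h - 60*n = (h + 4*n)·(h - 3)·(h + 5);  h⁴ + 3*h³*n + 2*h³ - 4*h²*n² + 6*h²*n - 15*h² - 8*h*n² - 45*h*n + 60*n² = (h - n)·(h + 5)·(h - 3)·(h + 4*n)
Cancel the common factors (h + 4*n), (h + 5), (h - 3).

1/(h - n)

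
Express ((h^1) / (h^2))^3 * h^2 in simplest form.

1/h

Inside the bracket: (h^-1)
Raise to the power 3: (h^-3)
Multiply by h^2: add exponents.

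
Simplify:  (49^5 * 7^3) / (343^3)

7^4

49^5 = 7^10; 7^3 = 7^3; 343^3 = 7^9
Combine exponents: 7^4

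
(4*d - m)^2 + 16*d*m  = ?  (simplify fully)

Expanding gives 16*d^2 + 8*d*m + m^2, a perfect square.

(4*d + m)^2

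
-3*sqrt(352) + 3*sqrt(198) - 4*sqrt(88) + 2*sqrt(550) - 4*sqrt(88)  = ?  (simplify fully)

-9*sqrt(22)

3*sqrt(352) = 12*sqrt(22); 3*sqrt(198) = 9*sqrt(22); 4*sqrt(88) = 8*sqrt(22); 2*sqrt(550) = 10*sqrt(22); 4*sqrt(88) = 8*sqrt(22)
Combine: (-12 + 9 - 8 + 10 - 8)·sqrt(22) = -9*sqrt(22)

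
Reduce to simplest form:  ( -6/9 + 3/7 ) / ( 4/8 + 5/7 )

Numerator: -6/9 + 3/7 = -5/21
Denominator: 4/8 + 5/7 = 17/14
Divide: (-5/21) · (14/17) = -10/51

-10/51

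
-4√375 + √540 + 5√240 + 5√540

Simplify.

36*√15

4√375 = 20*√15; √540 = 6*√15; 5√240 = 20*√15; 5√540 = 30*√15
Combine: (-20 + 6 + 20 + 30)·√15 = 36*√15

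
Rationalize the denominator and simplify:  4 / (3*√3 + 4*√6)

(-12*√3 + 16*√6)/69

Multiply numerator and denominator by -3*√3 + 4*√6.
Denominator becomes 69; numerator becomes -12*√3 + 16*√6.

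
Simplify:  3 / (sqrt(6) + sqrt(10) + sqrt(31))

Group as (sqrt(6) + sqrt(10)) + sqrt(31); multiply by (sqrt(6) + sqrt(10)) - sqrt(31), then rationalise the remaining surd.

(-4*sqrt(465) - 15*sqrt(31) + 27*sqrt(10) + 35*sqrt(6))/5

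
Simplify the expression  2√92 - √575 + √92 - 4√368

-15*√23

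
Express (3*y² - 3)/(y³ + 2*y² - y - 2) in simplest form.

Factor: 3*y² - 3 = 3·(y - 1)·(y + 1);  y³ + 2*y² - y - 2 = (y - 1)·(y + 2)·(y + 1)
Cancel the common factors (y - 1), (y + 1).

3/(y + 2)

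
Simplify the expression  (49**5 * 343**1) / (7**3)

7**10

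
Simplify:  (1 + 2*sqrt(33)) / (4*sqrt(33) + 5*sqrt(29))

Multiply numerator and denominator by -5*sqrt(29) + 4*sqrt(33).
Denominator becomes -197; numerator becomes -10*sqrt(957) - 5*sqrt(29) + 4*sqrt(33) + 264.

(-264 - 4*sqrt(33) + 5*sqrt(29) + 10*sqrt(957))/197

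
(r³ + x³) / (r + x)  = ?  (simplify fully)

r² - r*x + x²

r^3 + x^3 = (r + x)(r² - r*x + x²).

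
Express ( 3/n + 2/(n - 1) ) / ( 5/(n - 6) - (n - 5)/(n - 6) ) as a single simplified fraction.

(-5*n² + 33*n - 18)/(n³ - 11*n² + 10*n)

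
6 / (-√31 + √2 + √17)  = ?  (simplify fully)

(-18*√31 - 24*√17 - 69*√2 - 3*√1054)/2

Group as (√2 + √17) - √31; multiply by (√2 + √17) + √31, then rationalise the remaining surd.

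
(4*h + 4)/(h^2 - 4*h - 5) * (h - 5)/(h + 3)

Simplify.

4/(h + 3)

Factor: 4*h + 4 = 4*(h + 1);  h^2 - 4*h - 5 = (h - 5)*(h + 1)
Cancel the common factors (h + 1), (h - 5).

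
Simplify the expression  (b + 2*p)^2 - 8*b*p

Expand the square and combine the 8*b*p term.

(b - 2*p)^2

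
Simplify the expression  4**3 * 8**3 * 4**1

2**17

4**3 = 2**6; 8**3 = 2**9; 4**1 = 2**2
Combine exponents: 2**17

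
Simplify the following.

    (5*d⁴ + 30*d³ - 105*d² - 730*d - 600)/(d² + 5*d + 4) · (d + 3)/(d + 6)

Factor: 5*d⁴ + 30*d³ - 105*d² - 730*d - 600 = 5·(d + 4)·(d + 1)·(d - 5)·(d + 6);  d² + 5*d + 4 = (d + 4)·(d + 1)
Cancel the common factors (d + 4), (d + 1), (d + 6).

5*d² - 10*d - 75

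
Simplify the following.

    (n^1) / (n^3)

n^(-2)

Quotient: (n^-2)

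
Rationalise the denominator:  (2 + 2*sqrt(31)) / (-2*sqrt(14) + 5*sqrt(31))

Multiply numerator and denominator by 2*sqrt(14) + 5*sqrt(31).
Denominator becomes 719; numerator becomes 4*sqrt(14) + 10*sqrt(31) + 4*sqrt(434) + 310.

(4*sqrt(14) + 10*sqrt(31) + 4*sqrt(434) + 310)/719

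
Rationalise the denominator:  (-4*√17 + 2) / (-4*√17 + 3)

Multiply numerator and denominator by 3 + 4*√17.
Denominator becomes -263; numerator becomes -266 - 4*√17.

(4*√17 + 266)/263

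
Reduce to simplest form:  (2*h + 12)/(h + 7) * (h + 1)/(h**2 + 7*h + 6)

2/(h + 7)

Factor: 2*h + 12 = 2*(h + 6);  h**2 + 7*h + 6 = (h + 6)*(h + 1)
Cancel the common factors (h + 6), (h + 1).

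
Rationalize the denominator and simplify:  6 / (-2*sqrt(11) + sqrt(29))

(-4*sqrt(11) - 2*sqrt(29))/5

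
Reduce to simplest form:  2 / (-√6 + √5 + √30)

(-62*√5 - 120 + 58*√6 + 38*√30)/241

Group as (√5 + √30) - √6; multiply by (√5 + √30) + √6, then rationalise the remaining surd.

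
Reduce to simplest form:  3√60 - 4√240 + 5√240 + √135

13*√15

3√60 = 6*√15; 4√240 = 16*√15; 5√240 = 20*√15; √135 = 3*√15
Combine: (6 - 16 + 20 + 3)·√15 = 13*√15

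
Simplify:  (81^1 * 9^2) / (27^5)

81^1 = 3^4; 9^2 = 3^4; 27^5 = 3^15
Combine exponents: 3^(-7)

3^(-7)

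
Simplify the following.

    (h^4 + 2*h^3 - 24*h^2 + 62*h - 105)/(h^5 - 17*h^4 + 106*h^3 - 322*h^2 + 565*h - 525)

(h + 7)/(h^2 - 12*h + 35)

Factor: h^4 + 2*h^3 - 24*h^2 + 62*h - 105 = (h + 7)*(h^2 - 2*h + 5)*(h - 3);  h^5 - 17*h^4 + 106*h^3 - 322*h^2 + 565*h - 525 = (h - 7)*(h - 5)*(h^2 - 2*h + 5)*(h - 3)
Cancel the common factors (h^2 - 2*h + 5), (h - 3).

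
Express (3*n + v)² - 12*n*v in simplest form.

Expanding gives 9*n² - 6*n*v + v², a perfect square.

(3*n - v)²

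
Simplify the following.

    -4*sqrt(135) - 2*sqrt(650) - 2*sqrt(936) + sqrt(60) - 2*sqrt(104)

-26*sqrt(26) - 10*sqrt(15)

4*sqrt(135) = 12*sqrt(15); 2*sqrt(650) = 10*sqrt(26); 2*sqrt(936) = 12*sqrt(26); sqrt(60) = 2*sqrt(15); 2*sqrt(104) = 4*sqrt(26)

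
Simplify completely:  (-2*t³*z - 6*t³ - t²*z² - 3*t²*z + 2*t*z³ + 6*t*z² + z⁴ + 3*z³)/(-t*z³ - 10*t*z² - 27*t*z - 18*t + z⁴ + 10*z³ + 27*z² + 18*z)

Factor: -2*t³*z - 6*t³ - t²*z² - 3*t²*z + 2*t*z³ + 6*t*z² + z⁴ + 3*z³ = (2*t + z)·(-t + z)·(z + 3)·(t + z);  -t*z³ - 10*t*z² - 27*t*z - 18*t + z⁴ + 10*z³ + 27*z² + 18*z = (z + 6)·(z + 3)·(z + 1)·(-t + z)
Cancel the common factors (z + 3), (-t + z).

(2*t² + 3*t*z + z²)/(z² + 7*z + 6)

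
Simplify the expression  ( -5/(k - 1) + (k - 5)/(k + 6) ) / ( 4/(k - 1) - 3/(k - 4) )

Numerator: -5/(k - 1) + (k - 5)/(k + 6) = (k**2 - 11*k - 25)/(k**2 + 5*k - 6)
Denominator: 4/(k - 1) - 3/(k - 4) = (k - 13)/(k**2 - 5*k + 4)
Divide: ((k**2 - 11*k - 25)/(k**2 + 5*k - 6)) · ((k**2 - 5*k + 4)/(k - 13)) = (k**3 - 15*k**2 + 19*k + 100)/(k**2 - 7*k - 78)

(k**3 - 15*k**2 + 19*k + 100)/(k**2 - 7*k - 78)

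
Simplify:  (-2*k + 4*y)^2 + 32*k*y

After expansion: 4*k^2 + 16*k*y + 16*y^2 — a perfect-square trinomial.

4*(k + 2*y)^2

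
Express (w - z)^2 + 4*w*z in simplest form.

(w + z)^2

After expansion: w^2 + 2*w*z + z^2 — a perfect-square trinomial.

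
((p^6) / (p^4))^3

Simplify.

p^6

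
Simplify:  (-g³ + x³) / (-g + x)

x^3 - g^3 = (-g + x)(g² + g*x + x²).

g² + g*x + x²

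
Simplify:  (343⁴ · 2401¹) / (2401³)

343⁴ = 7^12; 2401¹ = 7^4; 2401³ = 7^12
Combine exponents: 7^4

7^4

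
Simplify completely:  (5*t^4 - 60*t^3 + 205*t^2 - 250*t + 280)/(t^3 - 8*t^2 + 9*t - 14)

5*t - 20

Factor: 5*t^4 - 60*t^3 + 205*t^2 - 250*t + 280 = 5*(t - 7)*(t - 4)*(t^2 - t + 2);  t^3 - 8*t^2 + 9*t - 14 = (t^2 - t + 2)*(t - 7)
Cancel the common factors (t^2 - t + 2), (t - 7).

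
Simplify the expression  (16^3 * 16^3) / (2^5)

2^19

16^3 = 2^12; 16^3 = 2^12; 2^5 = 2^5
Combine exponents: 2^19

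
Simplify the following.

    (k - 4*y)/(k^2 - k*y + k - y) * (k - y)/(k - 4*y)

Factor: k^2 - k*y + k - y = (k + 1)*(k - y)
Cancel the common factors (k - 4*y), (k - y).

1/(k + 1)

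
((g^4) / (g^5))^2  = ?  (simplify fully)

g^(-2)

Inside the bracket: (g^-1)
Raise to the power 2: (g^-2)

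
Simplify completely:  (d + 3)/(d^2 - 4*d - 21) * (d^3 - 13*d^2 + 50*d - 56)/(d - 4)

d - 2

Factor: d^2 - 4*d - 21 = (d - 7)*(d + 3);  d^3 - 13*d^2 + 50*d - 56 = (d - 4)*(d - 7)*(d - 2)
Cancel the common factors (d + 3), (d - 7), (d - 4).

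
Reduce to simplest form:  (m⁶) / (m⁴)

m²

Quotient: m²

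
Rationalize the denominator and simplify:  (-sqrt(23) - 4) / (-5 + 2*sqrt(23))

(-66 - 13*sqrt(23))/67

Multiply numerator and denominator by -2*sqrt(23) - 5.
Denominator becomes -67; numerator becomes 13*sqrt(23) + 66.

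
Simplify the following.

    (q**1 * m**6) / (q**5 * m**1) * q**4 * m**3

m**8

Quotient: (q**-4) * m**5
Multiply by q**4 * m**3: add exponents.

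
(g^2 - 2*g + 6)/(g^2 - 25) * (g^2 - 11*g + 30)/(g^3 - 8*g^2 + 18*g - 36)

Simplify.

1/(g + 5)

Factor: g^2 - 25 = (g + 5)*(g - 5);  g^2 - 11*g + 30 = (g - 6)*(g - 5);  g^3 - 8*g^2 + 18*g - 36 = (g - 6)*(g^2 - 2*g + 6)
Cancel the common factors (g^2 - 2*g + 6), (g - 5), (g - 6).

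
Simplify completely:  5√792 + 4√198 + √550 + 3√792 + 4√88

5√792 = 30*√22; 4√198 = 12*√22; √550 = 5*√22; 3√792 = 18*√22; 4√88 = 8*√22
Combine: (30 + 12 + 5 + 18 + 8)·√22 = 73*√22

73*√22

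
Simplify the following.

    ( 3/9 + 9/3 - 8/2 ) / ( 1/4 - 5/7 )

Numerator: 3/9 + 9/3 - 8/2 = -2/3
Denominator: 1/4 - 5/7 = -13/28
Divide: (-2/3) · (-28/13) = 56/39

56/39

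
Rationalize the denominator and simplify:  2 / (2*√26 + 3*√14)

(-2*√26 + 3*√14)/11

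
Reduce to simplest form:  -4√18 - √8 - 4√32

4√18 = 12*√2; √8 = 2*√2; 4√32 = 16*√2
Combine: (-12 - 2 - 16)·√2 = -30*√2

-30*√2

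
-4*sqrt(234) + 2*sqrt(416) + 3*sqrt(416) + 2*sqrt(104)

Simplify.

12*sqrt(26)

4*sqrt(234) = 12*sqrt(26); 2*sqrt(416) = 8*sqrt(26); 3*sqrt(416) = 12*sqrt(26); 2*sqrt(104) = 4*sqrt(26)
Combine: (-12 + 8 + 12 + 4)·sqrt(26) = 12*sqrt(26)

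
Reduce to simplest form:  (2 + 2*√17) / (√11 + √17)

(-√187 - √11 + √17 + 17)/3

Multiply numerator and denominator by -√11 + √17.
Denominator becomes 6; numerator becomes -2*√187 - 2*√11 + 2*√17 + 34.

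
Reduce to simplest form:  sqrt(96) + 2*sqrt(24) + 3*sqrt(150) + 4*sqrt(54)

sqrt(96) = 4*sqrt(6); 2*sqrt(24) = 4*sqrt(6); 3*sqrt(150) = 15*sqrt(6); 4*sqrt(54) = 12*sqrt(6)
Combine: (4 + 4 + 15 + 12)·sqrt(6) = 35*sqrt(6)

35*sqrt(6)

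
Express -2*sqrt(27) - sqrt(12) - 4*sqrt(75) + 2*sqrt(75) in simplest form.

-18*sqrt(3)

2*sqrt(27) = 6*sqrt(3); sqrt(12) = 2*sqrt(3); 4*sqrt(75) = 20*sqrt(3); 2*sqrt(75) = 10*sqrt(3)
Combine: (-6 - 2 - 20 + 10)·sqrt(3) = -18*sqrt(3)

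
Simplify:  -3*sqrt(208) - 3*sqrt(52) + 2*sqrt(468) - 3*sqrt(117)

-15*sqrt(13)

3*sqrt(208) = 12*sqrt(13); 3*sqrt(52) = 6*sqrt(13); 2*sqrt(468) = 12*sqrt(13); 3*sqrt(117) = 9*sqrt(13)
Combine: (-12 - 6 + 12 - 9)·sqrt(13) = -15*sqrt(13)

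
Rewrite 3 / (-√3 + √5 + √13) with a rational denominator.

(-45*√3 - 15*√13 + 33*√5 + 6*√195)/35

Group as (√5 + √13) - √3; multiply by (√5 + √13) + √3, then rationalise the remaining surd.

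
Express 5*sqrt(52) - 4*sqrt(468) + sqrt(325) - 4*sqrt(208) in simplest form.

5*sqrt(52) = 10*sqrt(13); 4*sqrt(468) = 24*sqrt(13); sqrt(325) = 5*sqrt(13); 4*sqrt(208) = 16*sqrt(13)
Combine: (10 - 24 + 5 - 16)·sqrt(13) = -25*sqrt(13)

-25*sqrt(13)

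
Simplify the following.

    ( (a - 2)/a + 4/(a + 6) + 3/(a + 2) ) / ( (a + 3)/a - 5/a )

Numerator: (a - 2)/a + 4/(a + 6) + 3/(a + 2) = (a³ + 13*a² + 22*a - 24)/(a³ + 8*a² + 12*a)
Denominator: (a + 3)/a - 5/a = (a - 2)/a
Divide: ((a³ + 13*a² + 22*a - 24)/(a³ + 8*a² + 12*a)) · (a/(a - 2)) = (a³ + 13*a² + 22*a - 24)/(a³ + 6*a² - 4*a - 24)

(a³ + 13*a² + 22*a - 24)/(a³ + 6*a² - 4*a - 24)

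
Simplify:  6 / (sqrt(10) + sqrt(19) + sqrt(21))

Group as (sqrt(10) + sqrt(19)) + sqrt(21); multiply by (sqrt(10) + sqrt(19)) - sqrt(21), then rationalise the remaining surd.

(-sqrt(3990) + 4*sqrt(21) + 6*sqrt(19) + 15*sqrt(10))/58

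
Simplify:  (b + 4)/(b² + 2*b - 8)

Factor: b² + 2*b - 8 = (b + 4)·(b - 2)
Cancel the common factor (b + 4).

1/(b - 2)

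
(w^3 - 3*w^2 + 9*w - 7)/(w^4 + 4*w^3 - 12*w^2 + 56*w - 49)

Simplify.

Factor: w^3 - 3*w^2 + 9*w - 7 = (w^2 - 2*w + 7)*(w - 1);  w^4 + 4*w^3 - 12*w^2 + 56*w - 49 = (w^2 - 2*w + 7)*(w - 1)*(w + 7)
Cancel the common factors (w^2 - 2*w + 7), (w - 1).

1/(w + 7)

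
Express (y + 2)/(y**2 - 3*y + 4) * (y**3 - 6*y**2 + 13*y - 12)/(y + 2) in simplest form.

Factor: y**3 - 6*y**2 + 13*y - 12 = (y - 3)*(y**2 - 3*y + 4)
Cancel the common factors (y**2 - 3*y + 4), (y + 2).

y - 3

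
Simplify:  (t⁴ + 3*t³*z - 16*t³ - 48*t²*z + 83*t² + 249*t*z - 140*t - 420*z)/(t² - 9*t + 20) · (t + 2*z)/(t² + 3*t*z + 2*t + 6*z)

(t² + 2*t*z - 7*t - 14*z)/(t + 2)

Factor: t⁴ + 3*t³*z - 16*t³ - 48*t²*z + 83*t² + 249*t*z - 140*t - 420*z = (t - 5)·(t + 3*z)·(t - 7)·(t - 4);  t² - 9*t + 20 = (t - 4)·(t - 5);  t² + 3*t*z + 2*t + 6*z = (t + 3*z)·(t + 2)
Cancel the common factors (t - 5), (t + 3*z), (t - 4).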